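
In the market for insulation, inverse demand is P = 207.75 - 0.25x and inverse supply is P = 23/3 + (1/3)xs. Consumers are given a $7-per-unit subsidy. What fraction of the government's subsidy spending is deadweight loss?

Pre-subsidy: 207.75 - 0.25x = 23/3 + (1/3)x gives x* = 343 and P* = 122.
With the rebate, buyers effectively pay Pb = Ps − 7, where Ps is the price sellers receive.
On the curves, Pb = 207.75 - 0.25x and Ps = 23/3 + (1/3)x; the wedge Ps − Pb = 7 gives 23/3 + (1/3)x − (207.75 - 0.25x) = 7, so x' = 355.
Then Pb = 207.75 − 0.25·355 = 119 and Ps = 23/3 + (1/3)·355 = 126.
ΔCS = ½(343 + 355)(122 − 119) = 1047; ΔPS = ½(343 + 355)(126 − 122) = 1396.
Government spending = 7 × 355 = 2485.
DWL = ½ × 7 × (355 − 343) = 42; fraction = 42 / 2485 = 6/355.

DWL / government spending = 6/355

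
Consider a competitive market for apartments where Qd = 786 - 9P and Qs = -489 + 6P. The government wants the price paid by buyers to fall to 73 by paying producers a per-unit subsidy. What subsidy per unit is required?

At a buyer price of 73, quantity demanded is 786 − 9·73 = 129.
Sellers supply 129 only when they receive Ps with -489 + 6·Ps = 129, i.e. Ps = 103.
s = Ps − Pb = 103 − 73 = 30.

Required subsidy s = 30 per unit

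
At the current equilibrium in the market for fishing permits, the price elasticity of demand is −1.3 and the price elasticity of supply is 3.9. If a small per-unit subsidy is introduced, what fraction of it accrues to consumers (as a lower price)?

For a small subsidy around the equilibrium, the benefit split depends on the relative slopes, which at a point are proportional to the elasticities.
Buyer share = εs/(εs + |εd|) = 3.9/(3.9 + 1.3) = 0.75; seller share = |εd|/(εs + |εd|) = 0.25.

Consumer share = 0.75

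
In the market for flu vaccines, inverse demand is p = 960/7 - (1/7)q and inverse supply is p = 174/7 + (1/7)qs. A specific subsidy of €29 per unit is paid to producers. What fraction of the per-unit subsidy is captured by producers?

Pre-subsidy: 960/7 - (1/7)q = 174/7 + (1/7)q gives q* = 393 and p* = 81.
With the subsidy, sellers receive ps = pb + 29 for each unit, where pb is the price buyers pay.
On the curves, pb = 960/7 - (1/7)q and ps = 174/7 + (1/7)q; the wedge ps − pb = 29 gives 174/7 + (1/7)q − (960/7 - (1/7)q) = 29, so q' = 494.5.
Then pb = 960/7 − (1/7)·494.5 = 66.5 and ps = 174/7 + (1/7)·494.5 = 95.5.
Buyers' price falls by p* − pb = 81 − 66.5 = 14.5; sellers' price rises by ps − p* = 95.5 − 81 = 14.5.
So producers capture 14.5/29 = 0.5 of each unit of subsidy.

Producer share = 0.5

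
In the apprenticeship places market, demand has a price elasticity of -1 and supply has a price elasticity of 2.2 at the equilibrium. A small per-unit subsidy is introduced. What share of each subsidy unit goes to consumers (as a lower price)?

Consumer share = 0.6875

For a small subsidy around the equilibrium, the benefit split depends on the relative slopes, which at a point are proportional to the elasticities.
Buyer share = εs/(εs + |εd|) = 2.2/(2.2 + 1) = 0.6875; seller share = |εd|/(εs + |εd|) = 0.3125.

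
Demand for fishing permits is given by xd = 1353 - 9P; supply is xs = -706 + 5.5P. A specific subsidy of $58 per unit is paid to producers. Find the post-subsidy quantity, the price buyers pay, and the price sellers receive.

x' = 273; buyers pay $120; sellers receive $178

Pre-subsidy: 1353 - 9P = -706 + 5.5P gives P* = 142, x* = 75.
With the subsidy, sellers receive Ps = Pb + 58 for each unit, where Pb is the price buyers pay.
Supply in terms of Pb becomes xs = -706 + 5.5(Pb + 58) = -387 + 5.5Pb. Setting this equal to demand: 1353 - 9Pb = -387 + 5.5Pb, so Pb = 120.
Sellers receive Ps = 120 + 58 = 178; x' = 1353 − 9·120 = 273.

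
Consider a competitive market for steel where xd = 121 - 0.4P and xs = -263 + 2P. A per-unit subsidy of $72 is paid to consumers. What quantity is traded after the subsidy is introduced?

x' = 81

Pre-subsidy: 121 - 0.4P = -263 + 2P gives P* = 160, x* = 57.
With the rebate, buyers effectively pay Pb = Ps − 72, where Ps is the price sellers receive.
Demand in terms of Ps becomes xd = 121 − 0.4(Ps − 72) = 149.8 - 0.4Ps. Setting this equal to supply: 149.8 - 0.4Ps = -263 + 2Ps, so Ps = 172.
Buyers pay Pb = 172 − 72 = 100; x' = -263 + 2·172 = 81.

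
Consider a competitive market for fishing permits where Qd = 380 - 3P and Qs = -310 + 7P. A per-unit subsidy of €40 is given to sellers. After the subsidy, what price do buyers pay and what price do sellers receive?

Buyers pay €41; sellers receive €81

Pre-subsidy: 380 - 3P = -310 + 7P gives P* = 69, Q* = 173.
With the subsidy, sellers receive Ps = Pb + 40 for each unit, where Pb is the price buyers pay.
Supply in terms of Pb becomes Qs = -310 + 7(Pb + 40) = -30 + 7Pb. Setting this equal to demand: 380 - 3Pb = -30 + 7Pb, so Pb = 41.
Sellers receive Ps = 41 + 40 = 81; Q' = 380 − 3·41 = 257.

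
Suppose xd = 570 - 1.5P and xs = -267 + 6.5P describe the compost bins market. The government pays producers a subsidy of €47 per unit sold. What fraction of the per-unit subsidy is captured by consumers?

Pre-subsidy: 570 - 1.5P = -267 + 6.5P gives P* = 104.625, x* = 413.0625.
With the subsidy, sellers receive Ps = Pb + 47 for each unit, where Pb is the price buyers pay.
Supply in terms of Pb becomes xs = -267 + 6.5(Pb + 47) = 38.5 + 6.5Pb. Setting this equal to demand: 570 - 1.5Pb = 38.5 + 6.5Pb, so Pb = 66.4375.
Sellers receive Ps = 66.4375 + 47 = 113.4375; x' = 570 − 1.5·66.4375 = 470.34375.
Buyers' price falls by P* − Pb = 104.625 − 66.4375 = 38.1875; sellers' price rises by Ps − P* = 113.4375 − 104.625 = 8.8125.
So consumers capture 38.1875/47 = 0.8125 of each unit of subsidy.

Consumer share = 0.8125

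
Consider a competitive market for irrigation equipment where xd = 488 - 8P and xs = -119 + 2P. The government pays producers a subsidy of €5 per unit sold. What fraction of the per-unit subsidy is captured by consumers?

Pre-subsidy: 488 - 8P = -119 + 2P gives P* = 60.7, x* = 2.4.
With the subsidy, sellers receive Ps = Pb + 5 for each unit, where Pb is the price buyers pay.
Supply in terms of Pb becomes xs = -119 + 2(Pb + 5) = -109 + 2Pb. Setting this equal to demand: 488 - 8Pb = -109 + 2Pb, so Pb = 59.7.
Sellers receive Ps = 59.7 + 5 = 64.7; x' = 488 − 8·59.7 = 10.4.
Buyers' price falls by P* − Pb = 60.7 − 59.7 = 1; sellers' price rises by Ps − P* = 64.7 − 60.7 = 4.
So consumers capture 1/5 = 0.2 of each unit of subsidy.

Consumer share = 0.2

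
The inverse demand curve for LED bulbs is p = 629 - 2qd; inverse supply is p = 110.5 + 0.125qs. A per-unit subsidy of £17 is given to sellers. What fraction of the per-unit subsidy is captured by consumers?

Consumer share = 16/17

Pre-subsidy: 629 - 2q = 110.5 + 0.125q gives q* = 244 and p* = 141.
With the subsidy, sellers receive ps = pb + 17 for each unit, where pb is the price buyers pay.
On the curves, pb = 629 - 2q and ps = 110.5 + 0.125q; the wedge ps − pb = 17 gives 110.5 + 0.125q − (629 - 2q) = 17, so q' = 252.
Then pb = 629 − 2·252 = 125 and ps = 110.5 + 0.125·252 = 142.
Buyers' price falls by p* − pb = 141 − 125 = 16; sellers' price rises by ps − p* = 142 − 141 = 1.
So consumers capture 16/17 = 16/17 of each unit of subsidy.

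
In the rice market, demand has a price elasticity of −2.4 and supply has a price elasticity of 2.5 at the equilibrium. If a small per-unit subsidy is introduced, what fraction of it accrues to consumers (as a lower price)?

For a small subsidy around the equilibrium, the benefit split depends on the relative slopes, which at a point are proportional to the elasticities.
Buyer share = εs/(εs + |εd|) = 2.5/(2.5 + 2.4) = 25/49; seller share = |εd|/(εs + |εd|) = 24/49.

Consumer share = 25/49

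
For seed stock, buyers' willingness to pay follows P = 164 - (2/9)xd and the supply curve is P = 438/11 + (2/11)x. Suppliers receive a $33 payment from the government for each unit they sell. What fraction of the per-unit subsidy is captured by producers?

Producer share = 0.45

Pre-subsidy: 164 - (2/9)x = 438/11 + (2/11)x gives x* = 307.35 and P* = 95.7.
With the subsidy, sellers receive Ps = Pb + 33 for each unit, where Pb is the price buyers pay.
On the curves, Pb = 164 - (2/9)x and Ps = 438/11 + (2/11)x; the wedge Ps − Pb = 33 gives 438/11 + (2/11)x − (164 - (2/9)x) = 33, so x' = 389.025.
Then Pb = 164 − (2/9)·389.025 = 77.55 and Ps = 438/11 + (2/11)·389.025 = 110.55.
Buyers' price falls by P* − Pb = 95.7 − 77.55 = 18.15; sellers' price rises by Ps − P* = 110.55 − 95.7 = 14.85.
So producers capture 14.85/33 = 0.45 of each unit of subsidy.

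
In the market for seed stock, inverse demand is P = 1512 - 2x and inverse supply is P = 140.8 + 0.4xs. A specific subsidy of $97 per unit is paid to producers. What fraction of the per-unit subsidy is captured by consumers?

Pre-subsidy: 1512 - 2x = 140.8 + 0.4x gives x* = 1714/3 and P* = 1108/3.
With the subsidy, sellers receive Ps = Pb + 97 for each unit, where Pb is the price buyers pay.
On the curves, Pb = 1512 - 2x and Ps = 140.8 + 0.4x; the wedge Ps − Pb = 97 gives 140.8 + 0.4x − (1512 - 2x) = 97, so x' = 611.75.
Then Pb = 1512 − 2·611.75 = 288.5 and Ps = 140.8 + 0.4·611.75 = 385.5.
Buyers' price falls by P* − Pb = 1108/3 − 288.5 = 485/6; sellers' price rises by Ps − P* = 385.5 − 1108/3 = 97/6.
So consumers capture (485/6)/97 = 5/6 of each unit of subsidy.

Consumer share = 5/6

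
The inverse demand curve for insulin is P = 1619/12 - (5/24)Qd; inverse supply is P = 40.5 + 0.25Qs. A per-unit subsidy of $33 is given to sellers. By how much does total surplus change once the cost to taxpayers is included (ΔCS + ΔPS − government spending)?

Net change in total surplus = -$1188

Pre-subsidy: 1619/12 - (5/24)Q = 40.5 + 0.25Q gives Q* = 206 and P* = 92.
With the subsidy, sellers receive Ps = Pb + 33 for each unit, where Pb is the price buyers pay.
On the curves, Pb = 1619/12 - (5/24)Q and Ps = 40.5 + 0.25Q; the wedge Ps − Pb = 33 gives 40.5 + 0.25Q − (1619/12 - (5/24)Q) = 33, so Q' = 278.
Then Pb = 1619/12 − (5/24)·278 = 77 and Ps = 40.5 + 0.25·278 = 110.
ΔCS = ½(206 + 278)(92 − 77) = 3630; ΔPS = ½(206 + 278)(110 − 92) = 4356.
Government spending = 33 × 278 = 9174.
Net change = 3630 + 4356 − 9174 = -1188. The loss equals the DWL triangle ½·33·72.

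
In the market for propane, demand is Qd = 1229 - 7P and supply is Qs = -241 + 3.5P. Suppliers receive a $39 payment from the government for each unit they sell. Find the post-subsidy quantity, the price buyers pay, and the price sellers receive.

Pre-subsidy: 1229 - 7P = -241 + 3.5P gives P* = 140, Q* = 249.
With the subsidy, sellers receive Ps = Pb + 39 for each unit, where Pb is the price buyers pay.
Supply in terms of Pb becomes Qs = -241 + 3.5(Pb + 39) = -104.5 + 3.5Pb. Setting this equal to demand: 1229 - 7Pb = -104.5 + 3.5Pb, so Pb = 127.
Sellers receive Ps = 127 + 39 = 166; Q' = 1229 − 7·127 = 340.

Q' = 340; buyers pay $127; sellers receive $166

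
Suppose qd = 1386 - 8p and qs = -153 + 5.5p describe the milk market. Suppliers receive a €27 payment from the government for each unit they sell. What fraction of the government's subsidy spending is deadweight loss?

DWL / government spending = 22/281

Pre-subsidy: 1386 - 8p = -153 + 5.5p gives p* = 114, q* = 474.
With the subsidy, sellers receive ps = pb + 27 for each unit, where pb is the price buyers pay.
Supply in terms of pb becomes qs = -153 + 5.5(pb + 27) = -4.5 + 5.5pb. Setting this equal to demand: 1386 - 8pb = -4.5 + 5.5pb, so pb = 103.
Sellers receive ps = 103 + 27 = 130; q' = 1386 − 8·103 = 562.
ΔCS = ½(474 + 562)(114 − 103) = 5698; ΔPS = ½(474 + 562)(130 − 114) = 8288.
Government spending = 27 × 562 = 15174.
DWL = ½ × 27 × (562 − 474) = 1188; fraction = 1188 / 15174 = 22/281.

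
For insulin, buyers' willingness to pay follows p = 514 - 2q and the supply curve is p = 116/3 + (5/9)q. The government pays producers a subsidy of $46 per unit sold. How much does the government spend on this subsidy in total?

Pre-subsidy: 514 - 2q = 116/3 + (5/9)q gives q* = 186 and p* = 142.
With the subsidy, sellers receive ps = pb + 46 for each unit, where pb is the price buyers pay.
On the curves, pb = 514 - 2q and ps = 116/3 + (5/9)q; the wedge ps − pb = 46 gives 116/3 + (5/9)q − (514 - 2q) = 46, so q' = 204.
Then pb = 514 − 2·204 = 106 and ps = 116/3 + (5/9)·204 = 152.
Government outlay = subsidy × quantity = 46 × 204 = 9384.

Government cost = $9384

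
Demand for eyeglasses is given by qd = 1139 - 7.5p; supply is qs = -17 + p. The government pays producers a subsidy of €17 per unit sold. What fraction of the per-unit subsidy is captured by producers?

Producer share = 15/17

Pre-subsidy: 1139 - 7.5p = -17 + p gives p* = 136, q* = 119.
With the subsidy, sellers receive ps = pb + 17 for each unit, where pb is the price buyers pay.
Supply in terms of pb becomes qs = -17 + 1(pb + 17) = 0 + pb. Setting this equal to demand: 1139 - 7.5pb = 0 + pb, so pb = 134.
Sellers receive ps = 134 + 17 = 151; q' = 1139 − 7.5·134 = 134.
Buyers' price falls by p* − pb = 136 − 134 = 2; sellers' price rises by ps − p* = 151 − 136 = 15.
So producers capture 15/17 = 15/17 of each unit of subsidy.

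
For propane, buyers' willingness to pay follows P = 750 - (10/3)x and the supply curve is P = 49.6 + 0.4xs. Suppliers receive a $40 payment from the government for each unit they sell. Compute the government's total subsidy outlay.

Government cost = 55530/7

Pre-subsidy: 750 - (10/3)x = 49.6 + 0.4x gives x* = 5253/28 and P* = 1745/14.
With the subsidy, sellers receive Ps = Pb + 40 for each unit, where Pb is the price buyers pay.
On the curves, Pb = 750 - (10/3)x and Ps = 49.6 + 0.4x; the wedge Ps − Pb = 40 gives 49.6 + 0.4x − (750 - (10/3)x) = 40, so x' = 5553/28.
Then Pb = 750 − (10/3)·(5553/28) = 1245/14 and Ps = 49.6 + 0.4·(5553/28) = 1805/14.
Government outlay = subsidy × quantity = 40 × 5553/28 = 55530/7.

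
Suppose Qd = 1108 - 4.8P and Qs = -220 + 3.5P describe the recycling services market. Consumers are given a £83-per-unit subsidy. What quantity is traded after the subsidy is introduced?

Pre-subsidy: 1108 - 4.8P = -220 + 3.5P gives P* = 160, Q* = 340.
With the rebate, buyers effectively pay Pb = Ps − 83, where Ps is the price sellers receive.
Demand in terms of Ps becomes Qd = 1108 − 4.8(Ps − 83) = 1506.4 - 4.8Ps. Setting this equal to supply: 1506.4 - 4.8Ps = -220 + 3.5Ps, so Ps = 208.
Buyers pay Pb = 208 − 83 = 125; Q' = -220 + 3.5·208 = 508.

Q' = 508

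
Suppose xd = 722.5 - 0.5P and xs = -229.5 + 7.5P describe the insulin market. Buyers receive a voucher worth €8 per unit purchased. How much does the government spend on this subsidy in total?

Pre-subsidy: 722.5 - 0.5P = -229.5 + 7.5P gives P* = 119, x* = 663.
With the rebate, buyers effectively pay Pb = Ps − 8, where Ps is the price sellers receive.
Demand in terms of Ps becomes xd = 722.5 − 0.5(Ps − 8) = 726.5 - 0.5Ps. Setting this equal to supply: 726.5 - 0.5Ps = -229.5 + 7.5Ps, so Ps = 119.5.
Buyers pay Pb = 119.5 − 8 = 111.5; x' = -229.5 + 7.5·119.5 = 666.75.
Government outlay = subsidy × quantity = 8 × 666.75 = 5334.

Government cost = €5334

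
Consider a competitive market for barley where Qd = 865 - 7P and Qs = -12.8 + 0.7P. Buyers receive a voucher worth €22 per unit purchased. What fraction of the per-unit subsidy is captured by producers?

Producer share = 10/11

Pre-subsidy: 865 - 7P = -12.8 + 0.7P gives P* = 114, Q* = 67.
With the rebate, buyers effectively pay Pb = Ps − 22, where Ps is the price sellers receive.
Demand in terms of Ps becomes Qd = 865 − 7(Ps − 22) = 1019 - 7Ps. Setting this equal to supply: 1019 - 7Ps = -12.8 + 0.7Ps, so Ps = 134.
Buyers pay Pb = 134 − 22 = 112; Q' = -12.8 + 0.7·134 = 81.
Buyers' price falls by P* − Pb = 114 − 112 = 2; sellers' price rises by Ps − P* = 134 − 114 = 20.
So producers capture 20/22 = 10/11 of each unit of subsidy.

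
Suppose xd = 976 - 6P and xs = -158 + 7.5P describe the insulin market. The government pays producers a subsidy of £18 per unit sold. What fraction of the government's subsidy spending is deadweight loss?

DWL / government spending = 15/266

Pre-subsidy: 976 - 6P = -158 + 7.5P gives P* = 84, x* = 472.
With the subsidy, sellers receive Ps = Pb + 18 for each unit, where Pb is the price buyers pay.
Supply in terms of Pb becomes xs = -158 + 7.5(Pb + 18) = -23 + 7.5Pb. Setting this equal to demand: 976 - 6Pb = -23 + 7.5Pb, so Pb = 74.
Sellers receive Ps = 74 + 18 = 92; x' = 976 − 6·74 = 532.
ΔCS = ½(472 + 532)(84 − 74) = 5020; ΔPS = ½(472 + 532)(92 − 84) = 4016.
Government spending = 18 × 532 = 9576.
DWL = ½ × 18 × (532 − 472) = 540; fraction = 540 / 9576 = 15/266.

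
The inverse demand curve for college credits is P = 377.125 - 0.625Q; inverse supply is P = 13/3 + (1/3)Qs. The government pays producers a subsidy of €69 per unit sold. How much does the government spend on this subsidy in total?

Government cost = €31809

Pre-subsidy: 377.125 - 0.625Q = 13/3 + (1/3)Q gives Q* = 389 and P* = 134.
With the subsidy, sellers receive Ps = Pb + 69 for each unit, where Pb is the price buyers pay.
On the curves, Pb = 377.125 - 0.625Q and Ps = 13/3 + (1/3)Q; the wedge Ps − Pb = 69 gives 13/3 + (1/3)Q − (377.125 - 0.625Q) = 69, so Q' = 461.
Then Pb = 377.125 − 0.625·461 = 89 and Ps = 13/3 + (1/3)·461 = 158.
Government outlay = subsidy × quantity = 69 × 461 = 31809.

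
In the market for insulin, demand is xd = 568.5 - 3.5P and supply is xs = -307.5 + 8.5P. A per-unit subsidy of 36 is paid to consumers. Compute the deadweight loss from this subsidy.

Pre-subsidy: 568.5 - 3.5P = -307.5 + 8.5P gives P* = 73, x* = 313.
With the rebate, buyers effectively pay Pb = Ps − 36, where Ps is the price sellers receive.
Demand in terms of Ps becomes xd = 568.5 − 3.5(Ps − 36) = 694.5 - 3.5Ps. Setting this equal to supply: 694.5 - 3.5Ps = -307.5 + 8.5Ps, so Ps = 83.5.
Buyers pay Pb = 83.5 − 36 = 47.5; x' = -307.5 + 8.5·83.5 = 402.25.
The subsidy expands output by 402.25 − 313 = 89.25 past the efficient level; on those units the gap between marginal cost and willingness to pay runs from 0 up to 36.
DWL = ½ × 36 × 89.25 = 1606.5.

Deadweight loss = 1606.5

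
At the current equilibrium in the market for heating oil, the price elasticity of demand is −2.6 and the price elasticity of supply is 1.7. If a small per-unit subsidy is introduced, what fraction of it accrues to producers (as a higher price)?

For a small subsidy around the equilibrium, the benefit split depends on the relative slopes, which at a point are proportional to the elasticities.
Buyer share = εs/(εs + |εd|) = 1.7/(1.7 + 2.6) = 17/43; seller share = |εd|/(εs + |εd|) = 26/43.
So producers capture 26/43 of the subsidy.

Producer share = 26/43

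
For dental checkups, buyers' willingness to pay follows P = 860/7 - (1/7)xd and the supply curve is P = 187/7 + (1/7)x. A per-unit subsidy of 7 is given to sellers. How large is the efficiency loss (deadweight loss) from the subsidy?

Deadweight loss = 85.75

Pre-subsidy: 860/7 - (1/7)x = 187/7 + (1/7)x gives x* = 336.5 and P* = 1047/14.
With the subsidy, sellers receive Ps = Pb + 7 for each unit, where Pb is the price buyers pay.
On the curves, Pb = 860/7 - (1/7)x and Ps = 187/7 + (1/7)x; the wedge Ps − Pb = 7 gives 187/7 + (1/7)x − (860/7 - (1/7)x) = 7, so x' = 361.
Then Pb = 860/7 − (1/7)·361 = 499/7 and Ps = 187/7 + (1/7)·361 = 548/7.
The subsidy expands output by 361 − 336.5 = 24.5 past the efficient level; on those units the gap between marginal cost and willingness to pay runs from 0 up to 7.
DWL = ½ × 7 × 24.5 = 85.75.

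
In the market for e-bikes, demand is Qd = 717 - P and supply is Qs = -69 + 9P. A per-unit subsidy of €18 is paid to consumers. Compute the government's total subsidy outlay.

Government cost = €11782.8

Pre-subsidy: 717 - P = -69 + 9P gives P* = 78.6, Q* = 638.4.
With the rebate, buyers effectively pay Pb = Ps − 18, where Ps is the price sellers receive.
Demand in terms of Ps becomes Qd = 717 − 1(Ps − 18) = 735 - Ps. Setting this equal to supply: 735 - Ps = -69 + 9Ps, so Ps = 80.4.
Buyers pay Pb = 80.4 − 18 = 62.4; Q' = -69 + 9·80.4 = 654.6.
Government outlay = subsidy × quantity = 18 × 654.6 = 11782.8.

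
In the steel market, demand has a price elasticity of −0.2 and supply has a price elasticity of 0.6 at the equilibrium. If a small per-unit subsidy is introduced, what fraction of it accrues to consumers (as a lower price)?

Consumer share = 0.75

For a small subsidy around the equilibrium, the benefit split depends on the relative slopes, which at a point are proportional to the elasticities.
Buyer share = εs/(εs + |εd|) = 0.6/(0.6 + 0.2) = 0.75; seller share = |εd|/(εs + |εd|) = 0.25.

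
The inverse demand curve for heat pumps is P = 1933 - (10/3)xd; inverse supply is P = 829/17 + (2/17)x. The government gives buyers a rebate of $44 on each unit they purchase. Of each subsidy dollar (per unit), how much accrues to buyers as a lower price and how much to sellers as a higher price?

Pre-subsidy: 1933 - (10/3)x = 829/17 + (2/17)x gives x* = 546 and P* = 113.
With the rebate, buyers effectively pay Pb = Ps − 44, where Ps is the price sellers receive.
On the curves, Pb = 1933 - (10/3)x and Ps = 829/17 + (2/17)x; the wedge Ps − Pb = 44 gives 829/17 + (2/17)x − (1933 - (10/3)x) = 44, so x' = 558.75.
Then Pb = 1933 − (10/3)·558.75 = 70.5 and Ps = 829/17 + (2/17)·558.75 = 114.5.
Buyers' price falls by P* − Pb = 113 − 70.5 = 42.5; sellers' price rises by Ps − P* = 114.5 − 113 = 1.5.

Buyers gain $42.5 per unit; sellers gain $1.5 per unit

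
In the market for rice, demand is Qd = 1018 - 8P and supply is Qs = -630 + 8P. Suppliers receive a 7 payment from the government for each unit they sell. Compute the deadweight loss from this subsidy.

Deadweight loss = 98

Pre-subsidy: 1018 - 8P = -630 + 8P gives P* = 103, Q* = 194.
With the subsidy, sellers receive Ps = Pb + 7 for each unit, where Pb is the price buyers pay.
Supply in terms of Pb becomes Qs = -630 + 8(Pb + 7) = -574 + 8Pb. Setting this equal to demand: 1018 - 8Pb = -574 + 8Pb, so Pb = 99.5.
Sellers receive Ps = 99.5 + 7 = 106.5; Q' = 1018 − 8·99.5 = 222.
The subsidy expands output by 222 − 194 = 28 past the efficient level; on those units the gap between marginal cost and willingness to pay runs from 0 up to 7.
DWL = ½ × 7 × 28 = 98.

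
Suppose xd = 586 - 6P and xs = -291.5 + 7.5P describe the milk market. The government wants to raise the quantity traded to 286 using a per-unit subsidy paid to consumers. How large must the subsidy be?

At x = 286, invert demand for the buyer price: Pb = (586 − 286)/6 = 50; invert supply for the seller price: Ps = (286 − (-291.5))/7.5 = 77.
The subsidy must fill the gap: s = Ps − Pb = 77 − 50 = 27.

Required subsidy s = 27 per unit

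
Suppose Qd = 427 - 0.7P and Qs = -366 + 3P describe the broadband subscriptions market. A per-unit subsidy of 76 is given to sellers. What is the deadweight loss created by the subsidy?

Pre-subsidy: 427 - 0.7P = -366 + 3P gives P* = 7930/37, Q* = 10248/37.
With the subsidy, sellers receive Ps = Pb + 76 for each unit, where Pb is the price buyers pay.
Supply in terms of Pb becomes Qs = -366 + 3(Pb + 76) = -138 + 3Pb. Setting this equal to demand: 427 - 0.7Pb = -138 + 3Pb, so Pb = 5650/37.
Sellers receive Ps = 5650/37 + 76 = 8462/37; Q' = 427 − 0.7·(5650/37) = 11844/37.
The subsidy expands output by 11844/37 − 10248/37 = 1596/37 past the efficient level; on those units the gap between marginal cost and willingness to pay runs from 0 up to 76.
DWL = ½ × 76 × 1596/37 = 60648/37.

Deadweight loss = 60648/37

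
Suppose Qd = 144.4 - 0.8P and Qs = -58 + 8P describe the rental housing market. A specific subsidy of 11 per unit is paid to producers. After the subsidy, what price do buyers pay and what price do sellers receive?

Buyers pay 13; sellers receive 24

Pre-subsidy: 144.4 - 0.8P = -58 + 8P gives P* = 23, Q* = 126.
With the subsidy, sellers receive Ps = Pb + 11 for each unit, where Pb is the price buyers pay.
Supply in terms of Pb becomes Qs = -58 + 8(Pb + 11) = 30 + 8Pb. Setting this equal to demand: 144.4 - 0.8Pb = 30 + 8Pb, so Pb = 13.
Sellers receive Ps = 13 + 11 = 24; Q' = 144.4 − 0.8·13 = 134.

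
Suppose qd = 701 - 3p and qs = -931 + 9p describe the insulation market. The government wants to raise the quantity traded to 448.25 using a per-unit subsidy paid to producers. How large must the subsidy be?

Required subsidy s = 69 per unit

At q = 448.25, invert demand for the buyer price: pb = (701 − 448.25)/3 = 84.25; invert supply for the seller price: ps = (448.25 − (-931))/9 = 153.25.
The subsidy must fill the gap: s = ps − pb = 153.25 − 84.25 = 69.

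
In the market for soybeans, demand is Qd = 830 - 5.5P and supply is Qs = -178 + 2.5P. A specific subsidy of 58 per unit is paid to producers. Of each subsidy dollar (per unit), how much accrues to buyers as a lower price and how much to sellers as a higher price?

Pre-subsidy: 830 - 5.5P = -178 + 2.5P gives P* = 126, Q* = 137.
With the subsidy, sellers receive Ps = Pb + 58 for each unit, where Pb is the price buyers pay.
Supply in terms of Pb becomes Qs = -178 + 2.5(Pb + 58) = -33 + 2.5Pb. Setting this equal to demand: 830 - 5.5Pb = -33 + 2.5Pb, so Pb = 107.875.
Sellers receive Ps = 107.875 + 58 = 165.875; Q' = 830 − 5.5·107.875 = 236.6875.
Buyers' price falls by P* − Pb = 126 − 107.875 = 18.125; sellers' price rises by Ps − P* = 165.875 − 126 = 39.875.

Buyers gain 18.125 per unit; sellers gain 39.875 per unit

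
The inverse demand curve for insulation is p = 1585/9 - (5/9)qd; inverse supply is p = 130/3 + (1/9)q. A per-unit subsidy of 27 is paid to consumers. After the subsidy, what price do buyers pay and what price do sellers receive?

Buyers pay 1160/27; sellers receive 1889/27

Pre-subsidy: 1585/9 - (5/9)q = 130/3 + (1/9)q gives q* = 1195/6 and p* = 3535/54.
With the rebate, buyers effectively pay pb = ps − 27, where ps is the price sellers receive.
On the curves, pb = 1585/9 - (5/9)q and ps = 130/3 + (1/9)q; the wedge ps − pb = 27 gives 130/3 + (1/9)q − (1585/9 - (5/9)q) = 27, so q' = 719/3.
Then pb = 1585/9 − (5/9)·(719/3) = 1160/27 and ps = 130/3 + (1/9)·(719/3) = 1889/27.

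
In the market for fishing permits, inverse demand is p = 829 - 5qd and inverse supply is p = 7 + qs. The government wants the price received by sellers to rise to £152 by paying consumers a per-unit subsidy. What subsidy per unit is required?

Required subsidy s = £48 per unit

At a seller price of 152, quantity supplied is -7 + 1·152 = 145.
Buyers absorb 145 only when they pay pb = 829 − 5·145 = 104.
s = ps − pb = 152 − 104 = 48.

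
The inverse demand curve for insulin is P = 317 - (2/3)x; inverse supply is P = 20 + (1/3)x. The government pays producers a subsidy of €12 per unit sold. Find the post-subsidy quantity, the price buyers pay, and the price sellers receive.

x' = 309; buyers pay €111; sellers receive €123

Pre-subsidy: 317 - (2/3)x = 20 + (1/3)x gives x* = 297 and P* = 119.
With the subsidy, sellers receive Ps = Pb + 12 for each unit, where Pb is the price buyers pay.
On the curves, Pb = 317 - (2/3)x and Ps = 20 + (1/3)x; the wedge Ps − Pb = 12 gives 20 + (1/3)x − (317 - (2/3)x) = 12, so x' = 309.
Then Pb = 317 − (2/3)·309 = 111 and Ps = 20 + (1/3)·309 = 123.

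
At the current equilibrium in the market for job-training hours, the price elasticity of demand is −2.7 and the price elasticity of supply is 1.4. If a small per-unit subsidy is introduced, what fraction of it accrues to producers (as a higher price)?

For a small subsidy around the equilibrium, the benefit split depends on the relative slopes, which at a point are proportional to the elasticities.
Buyer share = εs/(εs + |εd|) = 1.4/(1.4 + 2.7) = 14/41; seller share = |εd|/(εs + |εd|) = 27/41.
So producers capture 27/41 of the subsidy.

Producer share = 27/41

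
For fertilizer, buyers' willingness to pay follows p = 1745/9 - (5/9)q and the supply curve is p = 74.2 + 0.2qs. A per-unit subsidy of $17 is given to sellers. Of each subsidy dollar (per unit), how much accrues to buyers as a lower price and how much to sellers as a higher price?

Buyers gain $12.5 per unit; sellers gain $4.5 per unit

Pre-subsidy: 1745/9 - (5/9)q = 74.2 + 0.2q gives q* = 2693/17 and p* = 1800/17.
With the subsidy, sellers receive ps = pb + 17 for each unit, where pb is the price buyers pay.
On the curves, pb = 1745/9 - (5/9)q and ps = 74.2 + 0.2q; the wedge ps − pb = 17 gives 74.2 + 0.2q − (1745/9 - (5/9)q) = 17, so q' = 6151/34.
Then pb = 1745/9 − (5/9)·(6151/34) = 3175/34 and ps = 74.2 + 0.2·(6151/34) = 3753/34.
Buyers' price falls by p* − pb = 1800/17 − 3175/34 = 12.5; sellers' price rises by ps − p* = 3753/34 − 1800/17 = 4.5.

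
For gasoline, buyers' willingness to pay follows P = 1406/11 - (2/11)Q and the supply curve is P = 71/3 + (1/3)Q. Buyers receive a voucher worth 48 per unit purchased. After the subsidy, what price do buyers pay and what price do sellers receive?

Buyers pay 1260/17; sellers receive 2076/17

Pre-subsidy: 1406/11 - (2/11)Q = 71/3 + (1/3)Q gives Q* = 3437/17 and P* = 1548/17.
With the rebate, buyers effectively pay Pb = Ps − 48, where Ps is the price sellers receive.
On the curves, Pb = 1406/11 - (2/11)Q and Ps = 71/3 + (1/3)Q; the wedge Ps − Pb = 48 gives 71/3 + (1/3)Q − (1406/11 - (2/11)Q) = 48, so Q' = 5021/17.
Then Pb = 1406/11 − (2/11)·(5021/17) = 1260/17 and Ps = 71/3 + (1/3)·(5021/17) = 2076/17.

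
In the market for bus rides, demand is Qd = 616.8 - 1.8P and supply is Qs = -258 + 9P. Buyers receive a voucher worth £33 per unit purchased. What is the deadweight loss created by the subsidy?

Deadweight loss = £816.75

Pre-subsidy: 616.8 - 1.8P = -258 + 9P gives P* = 81, Q* = 471.
With the rebate, buyers effectively pay Pb = Ps − 33, where Ps is the price sellers receive.
Demand in terms of Ps becomes Qd = 616.8 − 1.8(Ps − 33) = 676.2 - 1.8Ps. Setting this equal to supply: 676.2 - 1.8Ps = -258 + 9Ps, so Ps = 86.5.
Buyers pay Pb = 86.5 − 33 = 53.5; Q' = -258 + 9·86.5 = 520.5.
The subsidy expands output by 520.5 − 471 = 49.5 past the efficient level; on those units the gap between marginal cost and willingness to pay runs from 0 up to 33.
DWL = ½ × 33 × 49.5 = 816.75.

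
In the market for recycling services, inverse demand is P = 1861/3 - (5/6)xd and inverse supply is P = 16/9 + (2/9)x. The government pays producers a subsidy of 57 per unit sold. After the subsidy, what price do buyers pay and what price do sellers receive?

Buyers pay 87; sellers receive 144

Pre-subsidy: 1861/3 - (5/6)x = 16/9 + (2/9)x gives x* = 586 and P* = 132.
With the subsidy, sellers receive Ps = Pb + 57 for each unit, where Pb is the price buyers pay.
On the curves, Pb = 1861/3 - (5/6)x and Ps = 16/9 + (2/9)x; the wedge Ps − Pb = 57 gives 16/9 + (2/9)x − (1861/3 - (5/6)x) = 57, so x' = 640.
Then Pb = 1861/3 − (5/6)·640 = 87 and Ps = 16/9 + (2/9)·640 = 144.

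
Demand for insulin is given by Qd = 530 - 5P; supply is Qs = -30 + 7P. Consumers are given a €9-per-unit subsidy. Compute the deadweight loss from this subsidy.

Deadweight loss = €118.125

Pre-subsidy: 530 - 5P = -30 + 7P gives P* = 140/3, Q* = 890/3.
With the rebate, buyers effectively pay Pb = Ps − 9, where Ps is the price sellers receive.
Demand in terms of Ps becomes Qd = 530 − 5(Ps − 9) = 575 - 5Ps. Setting this equal to supply: 575 - 5Ps = -30 + 7Ps, so Ps = 605/12.
Buyers pay Pb = 605/12 − 9 = 497/12; Q' = -30 + 7·(605/12) = 3875/12.
The subsidy expands output by 3875/12 − 890/3 = 26.25 past the efficient level; on those units the gap between marginal cost and willingness to pay runs from 0 up to 9.
DWL = ½ × 9 × 26.25 = 118.125.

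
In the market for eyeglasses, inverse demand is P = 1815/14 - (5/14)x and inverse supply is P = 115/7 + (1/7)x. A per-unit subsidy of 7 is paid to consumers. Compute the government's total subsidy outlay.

Pre-subsidy: 1815/14 - (5/14)x = 115/7 + (1/7)x gives x* = 1585/7 and P* = 2390/49.
With the rebate, buyers effectively pay Pb = Ps − 7, where Ps is the price sellers receive.
On the curves, Pb = 1815/14 - (5/14)x and Ps = 115/7 + (1/7)x; the wedge Ps − Pb = 7 gives 115/7 + (1/7)x − (1815/14 - (5/14)x) = 7, so x' = 1683/7.
Then Pb = 1815/14 − (5/14)·(1683/7) = 2145/49 and Ps = 115/7 + (1/7)·(1683/7) = 2488/49.
Government outlay = subsidy × quantity = 7 × 1683/7 = 1683.

Government cost = 1683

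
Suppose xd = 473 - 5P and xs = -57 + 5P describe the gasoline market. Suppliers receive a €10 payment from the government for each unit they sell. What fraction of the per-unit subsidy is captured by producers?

Pre-subsidy: 473 - 5P = -57 + 5P gives P* = 53, x* = 208.
With the subsidy, sellers receive Ps = Pb + 10 for each unit, where Pb is the price buyers pay.
Supply in terms of Pb becomes xs = -57 + 5(Pb + 10) = -7 + 5Pb. Setting this equal to demand: 473 - 5Pb = -7 + 5Pb, so Pb = 48.
Sellers receive Ps = 48 + 10 = 58; x' = 473 − 5·48 = 233.
Buyers' price falls by P* − Pb = 53 − 48 = 5; sellers' price rises by Ps − P* = 58 − 53 = 5.
So producers capture 5/10 = 0.5 of each unit of subsidy.

Producer share = 0.5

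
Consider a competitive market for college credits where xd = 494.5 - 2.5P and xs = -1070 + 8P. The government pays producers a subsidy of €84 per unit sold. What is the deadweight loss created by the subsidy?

Deadweight loss = €6720

Pre-subsidy: 494.5 - 2.5P = -1070 + 8P gives P* = 149, x* = 122.
With the subsidy, sellers receive Ps = Pb + 84 for each unit, where Pb is the price buyers pay.
Supply in terms of Pb becomes xs = -1070 + 8(Pb + 84) = -398 + 8Pb. Setting this equal to demand: 494.5 - 2.5Pb = -398 + 8Pb, so Pb = 85.
Sellers receive Ps = 85 + 84 = 169; x' = 494.5 − 2.5·85 = 282.
The subsidy expands output by 282 − 122 = 160 past the efficient level; on those units the gap between marginal cost and willingness to pay runs from 0 up to 84.
DWL = ½ × 84 × 160 = 6720.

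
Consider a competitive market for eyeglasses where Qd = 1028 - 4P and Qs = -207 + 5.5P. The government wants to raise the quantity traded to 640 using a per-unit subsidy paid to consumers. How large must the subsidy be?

At Q = 640, invert demand for the buyer price: Pb = (1028 − 640)/4 = 97; invert supply for the seller price: Ps = (640 − (-207))/5.5 = 154.
The subsidy must fill the gap: s = Ps − Pb = 154 − 97 = 57.

Required subsidy s = 57 per unit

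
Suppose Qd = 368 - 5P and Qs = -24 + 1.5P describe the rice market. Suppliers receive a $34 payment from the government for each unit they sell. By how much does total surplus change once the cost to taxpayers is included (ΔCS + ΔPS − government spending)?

Pre-subsidy: 368 - 5P = -24 + 1.5P gives P* = 784/13, Q* = 864/13.
With the subsidy, sellers receive Ps = Pb + 34 for each unit, where Pb is the price buyers pay.
Supply in terms of Pb becomes Qs = -24 + 1.5(Pb + 34) = 27 + 1.5Pb. Setting this equal to demand: 368 - 5Pb = 27 + 1.5Pb, so Pb = 682/13.
Sellers receive Ps = 682/13 + 34 = 1124/13; Q' = 368 − 5·(682/13) = 1374/13.
ΔCS = ½(864/13 + 1374/13)(784/13 − 682/13) = 114138/169; ΔPS = ½(864/13 + 1374/13)(1124/13 − 784/13) = 380460/169.
Government spending = 34 × 1374/13 = 46716/13.
Net change = 114138/169 + 380460/169 − 46716/13 = -8670/13. The loss equals the DWL triangle ½·34·510/13.

Net change in total surplus = -8670/13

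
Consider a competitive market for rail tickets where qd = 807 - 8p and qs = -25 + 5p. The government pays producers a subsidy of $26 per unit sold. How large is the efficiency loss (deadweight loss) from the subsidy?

Deadweight loss = $1040

Pre-subsidy: 807 - 8p = -25 + 5p gives p* = 64, q* = 295.
With the subsidy, sellers receive ps = pb + 26 for each unit, where pb is the price buyers pay.
Supply in terms of pb becomes qs = -25 + 5(pb + 26) = 105 + 5pb. Setting this equal to demand: 807 - 8pb = 105 + 5pb, so pb = 54.
Sellers receive ps = 54 + 26 = 80; q' = 807 − 8·54 = 375.
The subsidy expands output by 375 − 295 = 80 past the efficient level; on those units the gap between marginal cost and willingness to pay runs from 0 up to 26.
DWL = ½ × 26 × 80 = 1040.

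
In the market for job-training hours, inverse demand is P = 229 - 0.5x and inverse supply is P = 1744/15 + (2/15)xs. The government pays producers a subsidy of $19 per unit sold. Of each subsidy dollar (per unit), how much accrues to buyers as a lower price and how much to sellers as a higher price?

Buyers gain $15 per unit; sellers gain $4 per unit

Pre-subsidy: 229 - 0.5x = 1744/15 + (2/15)x gives x* = 178 and P* = 140.
With the subsidy, sellers receive Ps = Pb + 19 for each unit, where Pb is the price buyers pay.
On the curves, Pb = 229 - 0.5x and Ps = 1744/15 + (2/15)x; the wedge Ps − Pb = 19 gives 1744/15 + (2/15)x − (229 - 0.5x) = 19, so x' = 208.
Then Pb = 229 − 0.5·208 = 125 and Ps = 1744/15 + (2/15)·208 = 144.
Buyers' price falls by P* − Pb = 140 − 125 = 15; sellers' price rises by Ps − P* = 144 − 140 = 4.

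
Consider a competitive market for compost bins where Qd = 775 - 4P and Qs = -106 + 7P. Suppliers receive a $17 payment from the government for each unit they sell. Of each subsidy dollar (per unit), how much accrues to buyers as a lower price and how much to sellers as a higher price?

Pre-subsidy: 775 - 4P = -106 + 7P gives P* = 881/11, Q* = 5001/11.
With the subsidy, sellers receive Ps = Pb + 17 for each unit, where Pb is the price buyers pay.
Supply in terms of Pb becomes Qs = -106 + 7(Pb + 17) = 13 + 7Pb. Setting this equal to demand: 775 - 4Pb = 13 + 7Pb, so Pb = 762/11.
Sellers receive Ps = 762/11 + 17 = 949/11; Q' = 775 − 4·(762/11) = 5477/11.
Buyers' price falls by P* − Pb = 881/11 − 762/11 = 119/11; sellers' price rises by Ps − P* = 949/11 − 881/11 = 68/11.

Buyers gain 119/11 per unit; sellers gain 68/11 per unit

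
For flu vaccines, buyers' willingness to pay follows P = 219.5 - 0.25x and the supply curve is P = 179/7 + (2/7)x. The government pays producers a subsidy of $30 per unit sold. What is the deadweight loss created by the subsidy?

Pre-subsidy: 219.5 - 0.25x = 179/7 + (2/7)x gives x* = 362 and P* = 129.
With the subsidy, sellers receive Ps = Pb + 30 for each unit, where Pb is the price buyers pay.
On the curves, Pb = 219.5 - 0.25x and Ps = 179/7 + (2/7)x; the wedge Ps − Pb = 30 gives 179/7 + (2/7)x − (219.5 - 0.25x) = 30, so x' = 418.
Then Pb = 219.5 − 0.25·418 = 115 and Ps = 179/7 + (2/7)·418 = 145.
The subsidy expands output by 418 − 362 = 56 past the efficient level; on those units the gap between marginal cost and willingness to pay runs from 0 up to 30.
DWL = ½ × 30 × 56 = 840.

Deadweight loss = $840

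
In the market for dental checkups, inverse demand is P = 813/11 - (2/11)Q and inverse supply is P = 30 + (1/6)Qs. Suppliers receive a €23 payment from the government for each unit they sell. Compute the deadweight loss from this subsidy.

Pre-subsidy: 813/11 - (2/11)Q = 30 + (1/6)Q gives Q* = 126 and P* = 51.
With the subsidy, sellers receive Ps = Pb + 23 for each unit, where Pb is the price buyers pay.
On the curves, Pb = 813/11 - (2/11)Q and Ps = 30 + (1/6)Q; the wedge Ps − Pb = 23 gives 30 + (1/6)Q − (813/11 - (2/11)Q) = 23, so Q' = 192.
Then Pb = 813/11 − (2/11)·192 = 39 and Ps = 30 + (1/6)·192 = 62.
The subsidy expands output by 192 − 126 = 66 past the efficient level; on those units the gap between marginal cost and willingness to pay runs from 0 up to 23.
DWL = ½ × 23 × 66 = 759.

Deadweight loss = €759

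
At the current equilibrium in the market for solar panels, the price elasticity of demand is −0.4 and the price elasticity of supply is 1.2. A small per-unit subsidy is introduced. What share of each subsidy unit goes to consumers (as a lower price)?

Consumer share = 0.75

For a small subsidy around the equilibrium, the benefit split depends on the relative slopes, which at a point are proportional to the elasticities.
Buyer share = εs/(εs + |εd|) = 1.2/(1.2 + 0.4) = 0.75; seller share = |εd|/(εs + |εd|) = 0.25.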